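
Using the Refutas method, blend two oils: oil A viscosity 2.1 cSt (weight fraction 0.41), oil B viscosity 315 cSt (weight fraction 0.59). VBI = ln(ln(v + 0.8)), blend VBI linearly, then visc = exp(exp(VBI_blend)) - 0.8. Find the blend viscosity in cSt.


Refutas method: VBN_i = 14.534*ln(ln(visc_i + 0.8)) + 10.975, blended linearly by mass fraction; since VBN is linear in VBI_i = ln(ln(visc_i + 0.8)) and the fractions sum to 1, blend VBI directly: visc = exp(exp(VBI_blend)) - 0.8
VBI_1 = ln(ln(2.1 + 0.8)) = 0.0627032
VBI_2 = ln(ln(315 + 0.8)) = 1.75009
VBI_blend = 0.41 * 0.0627032 + 0.59 * 1.75009 = 1.05826
visc_blend = exp(exp(1.05826)) - 0.8 = 17.04

17.04 cSt


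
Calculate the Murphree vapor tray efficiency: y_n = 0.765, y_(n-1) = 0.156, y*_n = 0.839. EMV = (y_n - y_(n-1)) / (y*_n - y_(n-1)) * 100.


Murphree vapor efficiency: EMV = (y_n - y_(n-1)) / (y*_n - y_(n-1)) * 100
EMV = (0.765 - 0.156) / (0.839 - 0.156) * 100 = 0.609 / 0.683 * 100 = 89.17

89.17 %


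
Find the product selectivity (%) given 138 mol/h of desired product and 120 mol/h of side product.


Selectivity = desired / (desired + undesired) * 100
Total products = 138 + 120 = 258 mol/h
S = 138 / 258 * 100
= 0.5349 * 100
= 53.49 %

53.49 %


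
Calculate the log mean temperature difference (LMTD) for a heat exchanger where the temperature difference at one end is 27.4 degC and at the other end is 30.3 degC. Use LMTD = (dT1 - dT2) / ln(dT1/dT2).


LMTD = (dT1 - dT2) / ln(dT1/dT2)
= (27.4 - 30.3) / ln(27.4 / 30.3) = -2.9 / -0.100605 = 28.83

28.83 degC


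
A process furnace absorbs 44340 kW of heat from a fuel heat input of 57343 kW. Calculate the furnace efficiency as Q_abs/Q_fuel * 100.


Furnace efficiency = Q_absorbed / Q_fuel * 100
= 44340 / 57343 * 100 = 77.32

77.32 %


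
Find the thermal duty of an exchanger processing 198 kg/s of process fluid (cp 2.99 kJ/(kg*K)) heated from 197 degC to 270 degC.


Q = m_dot * cp * delta_T
delta_T = 270 - 197 = 73 K
Q = 198 * 2.99 * 73
= 592.02 * 73
= 43217.46 kW

43217.46 kW


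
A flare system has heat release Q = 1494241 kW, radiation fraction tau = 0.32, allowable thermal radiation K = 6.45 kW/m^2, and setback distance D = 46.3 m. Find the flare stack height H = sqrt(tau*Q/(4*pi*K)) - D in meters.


tau*Q/(4*pi*K) = 0.32 * 1494241 / (4 * pi * 6.45) = 5899.31
sqrt(5899.31) = 76.807
H = 76.807 - 46.3 = 30.51

30.51 m


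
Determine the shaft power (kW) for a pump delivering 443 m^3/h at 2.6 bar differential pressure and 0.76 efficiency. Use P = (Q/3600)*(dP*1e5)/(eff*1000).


Q = 443 / 3600 = 0.123056 m^3/s
P = 0.123056 * (2.6 * 1e5) / 0.76 / 1000 = 42.10

42.10 kW


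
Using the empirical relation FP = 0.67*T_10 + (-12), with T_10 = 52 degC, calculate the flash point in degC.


FP = 0.67 * 52 + (-12) = 22.84

22.84 degC


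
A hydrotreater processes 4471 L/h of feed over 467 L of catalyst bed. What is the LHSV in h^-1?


LHSV = volumetric feed rate / catalyst volume
= 4471 L/h / 467 L
= 9.574 h^-1

9.574 h^-1


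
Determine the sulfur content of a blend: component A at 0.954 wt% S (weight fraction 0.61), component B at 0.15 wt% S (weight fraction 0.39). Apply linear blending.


Linear sulfur blending: S_blend = x1*S1 + x2*S2
Contribution 1: 0.61 * 0.954 = 0.58194 wt%
Contribution 2: 0.39 * 0.15 = 0.0585 wt%
S_blend = 0.58194 + 0.0585 = 0.64044

0.64044 wt%


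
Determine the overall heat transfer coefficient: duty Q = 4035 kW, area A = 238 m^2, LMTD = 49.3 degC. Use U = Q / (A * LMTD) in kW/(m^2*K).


From Q = U*A*LMTD, U = Q / (A * LMTD)
U = 4035 / (238 * 49.3) = 4035 / 11733.4 = 0.3439

0.3439 kW/(m^2*K)


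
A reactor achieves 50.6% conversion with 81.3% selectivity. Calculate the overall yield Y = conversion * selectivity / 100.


Overall yield = conversion (%) * selectivity (%) / 100
Conversion = 50.6%, Selectivity = 81.3%
Y = 50.6 * 81.3 / 100
= 41.1378 %

41.1378 %


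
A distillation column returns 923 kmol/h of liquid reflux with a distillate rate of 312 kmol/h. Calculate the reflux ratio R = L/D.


Reflux ratio definition: R = L / D (liquid returned / distillate withdrawn)
L = 923 kmol/h, D = 312 kmol/h
R = 923 / 312 = 2.958

2.958


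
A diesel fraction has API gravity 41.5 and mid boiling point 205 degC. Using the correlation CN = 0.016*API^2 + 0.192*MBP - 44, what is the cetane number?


CN = 0.016 * 41.5^2 + 0.192 * 205 - 44
CN = 27.556 + 39.36 - 44 = 22.916

22.916


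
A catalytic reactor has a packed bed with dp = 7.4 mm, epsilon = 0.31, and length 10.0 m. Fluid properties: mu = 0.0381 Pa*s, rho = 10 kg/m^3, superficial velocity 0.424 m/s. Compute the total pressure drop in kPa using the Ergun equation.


dp = 7.4 mm = 0.0074 m
Viscous term = 150*0.0381*0.424*(1-0.31)^2 / (0.0074^2*0.31^3) = 707183
Inertial term = 1.75*10*0.424^2*(1-0.31) / (0.0074*0.31^3) = 9846.96
dP/L = 707183 + 9846.96 = 717030 Pa/m
dP = 717030 * 10.0 / 1000 = 7170 kPa

7170 kPa


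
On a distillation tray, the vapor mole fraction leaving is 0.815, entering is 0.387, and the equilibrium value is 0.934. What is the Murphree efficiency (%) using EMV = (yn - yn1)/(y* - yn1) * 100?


Murphree vapor efficiency: EMV = (y_n - y_(n-1)) / (y*_n - y_(n-1)) * 100
EMV = (0.815 - 0.387) / (0.934 - 0.387) * 100 = 0.428 / 0.547 * 100 = 78.24

78.24 %


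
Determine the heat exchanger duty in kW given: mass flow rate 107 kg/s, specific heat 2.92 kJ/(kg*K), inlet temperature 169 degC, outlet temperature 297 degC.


Q = m_dot * cp * delta_T
delta_T = 297 - 169 = 128 K
Q = 107 * 2.92 * 128
= 312.44 * 128
= 39992.32 kW

39992.32 kW


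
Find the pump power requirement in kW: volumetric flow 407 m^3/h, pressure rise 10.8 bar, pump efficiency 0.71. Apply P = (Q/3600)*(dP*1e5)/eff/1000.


Q = 407 / 3600 = 0.113056 m^3/s
P = 0.113056 * (10.8 * 1e5) / 0.71 / 1000 = 172.0

172.0 kW


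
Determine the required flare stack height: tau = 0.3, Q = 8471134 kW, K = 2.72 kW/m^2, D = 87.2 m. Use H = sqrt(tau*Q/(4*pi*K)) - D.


tau*Q/(4*pi*K) = 0.3 * 8471134 / (4 * pi * 2.72) = 74350.5
sqrt(74350.5) = 272.673
H = 272.673 - 87.2 = 185.5

185.5 m


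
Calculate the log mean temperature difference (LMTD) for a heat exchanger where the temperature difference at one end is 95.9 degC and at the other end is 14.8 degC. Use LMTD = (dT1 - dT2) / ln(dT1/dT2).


LMTD = (dT1 - dT2) / ln(dT1/dT2)
= (95.9 - 14.8) / ln(95.9 / 14.8) = 81.1 / 1.86868 = 43.40

43.40 degC


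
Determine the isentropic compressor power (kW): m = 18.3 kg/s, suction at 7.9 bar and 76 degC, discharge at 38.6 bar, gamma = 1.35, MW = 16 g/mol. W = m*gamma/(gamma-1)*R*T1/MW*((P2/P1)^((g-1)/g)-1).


Isentropic work: W = m*(gamma/(gamma-1))*(R*T1/MW)*((P2/P1)^((gamma-1)/gamma) - 1)
T1 = 76 + 273.15 = 349.15 K
Pressure ratio = 38.6 / 7.9 = 4.88608
Exponent = (1.35 - 1)/1.35 = 0.259259
(P2/P1)^exp - 1 = 4.88608^0.259259 - 1 = 0.508757
W = 18.3 * 1.35 / 0.35 * 8.314 * 349.15 / 16 * 0.508757 = 6515

6515 kW


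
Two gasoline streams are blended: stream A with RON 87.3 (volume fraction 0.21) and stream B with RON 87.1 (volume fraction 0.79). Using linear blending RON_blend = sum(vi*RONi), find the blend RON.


Linear blending: RON_blend = sum(vi * RONi)
Contribution 1: 0.21 * 87.3 = 18.333
Contribution 2: 0.79 * 87.1 = 68.809
RON_blend = 18.333 + 68.809 = 87.142

87.142


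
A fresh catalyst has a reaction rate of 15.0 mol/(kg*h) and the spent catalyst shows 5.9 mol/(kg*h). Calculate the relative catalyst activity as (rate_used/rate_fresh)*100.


Activity (%) = (rate_used / rate_fresh) * 100
rate_used = 5.9, rate_fresh = 15.0
= (5.9 / 15.0) * 100
= 0.3933 * 100 = 39.33

39.33 %


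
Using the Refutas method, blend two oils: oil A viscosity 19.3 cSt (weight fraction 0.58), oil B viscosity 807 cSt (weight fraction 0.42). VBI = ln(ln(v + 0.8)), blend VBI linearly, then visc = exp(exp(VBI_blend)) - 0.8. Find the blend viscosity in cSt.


Refutas method: VBN_i = 14.534*ln(ln(visc_i + 0.8)) + 10.975, blended linearly by mass fraction; since VBN is linear in VBI_i = ln(ln(visc_i + 0.8)) and the fractions sum to 1, blend VBI directly: visc = exp(exp(VBI_blend)) - 0.8
VBI_1 = ln(ln(19.3 + 0.8)) = 1.09885
VBI_2 = ln(ln(807 + 0.8)) = 1.90126
VBI_blend = 0.58 * 1.09885 + 0.42 * 1.90126 = 1.43586
visc_blend = exp(exp(1.43586)) - 0.8 = 66.10

66.10 cSt


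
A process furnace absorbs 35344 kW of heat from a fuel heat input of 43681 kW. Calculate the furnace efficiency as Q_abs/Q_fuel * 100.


Furnace efficiency = Q_absorbed / Q_fuel * 100
= 35344 / 43681 * 100 = 80.91

80.91 %


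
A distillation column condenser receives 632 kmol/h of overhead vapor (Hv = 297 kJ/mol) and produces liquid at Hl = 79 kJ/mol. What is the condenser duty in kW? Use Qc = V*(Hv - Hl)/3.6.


Qc = 632 * (297 - 79) / 3.6 = 632 * 218 / 3.6 = 38270

38270 kW


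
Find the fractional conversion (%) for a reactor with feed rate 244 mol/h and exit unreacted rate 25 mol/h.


X = (F_in - F_out) / F_in * 100
Moles reacted = 244 - 25 = 219
X = 219 / 244 * 100
= 0.8975 * 100
= 89.75 %

89.75 %


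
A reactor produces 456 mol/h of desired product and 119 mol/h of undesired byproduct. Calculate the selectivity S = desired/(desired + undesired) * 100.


Selectivity = desired / (desired + undesired) * 100
Total products = 456 + 119 = 575 mol/h
S = 456 / 575 * 100
= 0.7930 * 100
= 79.30 %

79.30 %


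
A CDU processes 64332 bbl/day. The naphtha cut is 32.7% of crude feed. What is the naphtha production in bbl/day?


Crude throughput = 64332 bbl/day
Fraction yield = 32.7%
yield = throughput * fraction / 100
yield = 64332 * 32.7 / 100 = 21036.564

21036.564 bbl/day


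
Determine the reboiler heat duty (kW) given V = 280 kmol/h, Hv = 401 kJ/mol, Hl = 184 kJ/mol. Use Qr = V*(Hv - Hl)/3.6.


Qr = 280 * (401 - 184) / 3.6 = 280 * 217 / 3.6 = 16880

16880 kW


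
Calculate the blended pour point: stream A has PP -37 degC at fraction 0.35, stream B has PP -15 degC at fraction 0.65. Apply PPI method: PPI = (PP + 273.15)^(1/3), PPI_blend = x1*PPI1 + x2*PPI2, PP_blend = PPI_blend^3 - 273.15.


PPI_1 = (-37 + 273.15)^(1/3) = 6.181056
PPI_2 = (-15 + 273.15)^(1/3) = 6.36733
PPI_blend = 0.35 * 6.181056 + 0.65 * 6.36733 = 6.302134
PP_blend = 6.302134^3 - 273.15 = 250.3012 - 273.15 = -22.85

-22.85 degC


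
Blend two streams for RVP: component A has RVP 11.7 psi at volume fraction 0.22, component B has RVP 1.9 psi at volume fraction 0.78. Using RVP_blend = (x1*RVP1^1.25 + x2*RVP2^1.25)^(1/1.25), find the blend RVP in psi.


Chevron index: RVP_blend = (sum xi*RVPi^1.25)^(1/1.25)
RVP^1.25 terms: 0.22 * 11.7^1.25 + 0.78 * 1.9^1.25 = 6.50048
RVP_blend = 6.50048^(1/1.25) = 4.471

4.471 psi


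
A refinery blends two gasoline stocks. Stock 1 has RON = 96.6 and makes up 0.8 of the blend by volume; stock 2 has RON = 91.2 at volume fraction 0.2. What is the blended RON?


Linear blending: RON_blend = sum(vi * RONi)
Contribution 1: 0.8 * 96.6 = 77.28
Contribution 2: 0.2 * 91.2 = 18.24
RON_blend = 77.28 + 18.24 = 95.52

95.52


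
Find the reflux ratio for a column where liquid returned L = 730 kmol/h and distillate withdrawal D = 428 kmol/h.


Reflux ratio definition: R = L / D (liquid returned / distillate withdrawn)
L = 730 kmol/h, D = 428 kmol/h
R = 730 / 428 = 1.706

1.706


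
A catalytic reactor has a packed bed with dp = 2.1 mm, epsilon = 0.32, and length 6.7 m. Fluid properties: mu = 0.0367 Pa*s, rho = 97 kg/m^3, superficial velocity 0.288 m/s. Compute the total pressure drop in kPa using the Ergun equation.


dp = 2.1 mm = 0.0021 m
Viscous term = 150*0.0367*0.288*(1-0.32)^2 / (0.0021^2*0.32^3) = 5073170
Inertial term = 1.75*97*0.288^2*(1-0.32) / (0.0021*0.32^3) = 139134
dP/L = 5073170 + 139134 = 5212300 Pa/m
dP = 5212300 * 6.7 / 1000 = 34920 kPa

34920 kPa


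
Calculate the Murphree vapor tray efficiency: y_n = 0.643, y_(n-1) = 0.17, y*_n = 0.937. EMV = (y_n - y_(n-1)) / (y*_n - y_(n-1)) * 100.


Murphree vapor efficiency: EMV = (y_n - y_(n-1)) / (y*_n - y_(n-1)) * 100
EMV = (0.643 - 0.17) / (0.937 - 0.17) * 100 = 0.473 / 0.767 * 100 = 61.67

61.67 %


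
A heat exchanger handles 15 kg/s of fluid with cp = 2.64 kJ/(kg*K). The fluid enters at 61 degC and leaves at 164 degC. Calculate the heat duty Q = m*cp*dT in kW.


Q = m_dot * cp * delta_T
delta_T = 164 - 61 = 103 K
Q = 15 * 2.64 * 103
= 39.6 * 103
= 4078.8 kW

4078.8 kW


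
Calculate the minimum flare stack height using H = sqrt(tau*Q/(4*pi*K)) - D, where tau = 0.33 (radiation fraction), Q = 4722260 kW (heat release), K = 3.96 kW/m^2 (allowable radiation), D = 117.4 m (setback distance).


tau*Q/(4*pi*K) = 0.33 * 4722260 / (4 * pi * 3.96) = 31315.5
sqrt(31315.5) = 176.962
H = 176.962 - 117.4 = 59.56

59.56 m


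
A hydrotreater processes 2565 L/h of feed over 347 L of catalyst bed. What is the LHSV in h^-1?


LHSV = volumetric feed rate / catalyst volume
= 2565 L/h / 347 L
= 7.392 h^-1

7.392 h^-1


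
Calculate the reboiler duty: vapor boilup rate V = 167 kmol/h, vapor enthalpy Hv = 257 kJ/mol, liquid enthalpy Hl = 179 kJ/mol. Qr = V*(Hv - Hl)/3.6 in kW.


Qr = 167 * (257 - 179) / 3.6 = 167 * 78 / 3.6 = 3618

3618 kW


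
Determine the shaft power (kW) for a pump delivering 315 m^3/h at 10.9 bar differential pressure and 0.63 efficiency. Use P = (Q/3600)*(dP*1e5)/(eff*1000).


Q = 315 / 3600 = 0.0875 m^3/s
P = 0.0875 * (10.9 * 1e5) / 0.63 / 1000 = 151.4

151.4 kW


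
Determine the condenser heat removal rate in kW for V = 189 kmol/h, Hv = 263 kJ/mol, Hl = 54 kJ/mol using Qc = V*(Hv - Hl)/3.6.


Qc = 189 * (263 - 54) / 3.6 = 189 * 209 / 3.6 = 10970

10970 kW


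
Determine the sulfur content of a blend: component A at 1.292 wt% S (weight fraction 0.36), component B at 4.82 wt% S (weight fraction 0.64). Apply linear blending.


Linear sulfur blending: S_blend = x1*S1 + x2*S2
Contribution 1: 0.36 * 1.292 = 0.46512 wt%
Contribution 2: 0.64 * 4.82 = 3.0848 wt%
S_blend = 0.46512 + 3.0848 = 3.54992

3.54992 wt%


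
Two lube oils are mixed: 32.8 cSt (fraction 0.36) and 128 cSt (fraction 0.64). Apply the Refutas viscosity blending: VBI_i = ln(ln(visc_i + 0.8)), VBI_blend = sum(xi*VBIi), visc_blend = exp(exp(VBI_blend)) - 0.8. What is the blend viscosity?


Refutas method: VBN_i = 14.534*ln(ln(visc_i + 0.8)) + 10.975, blended linearly by mass fraction; since VBN is linear in VBI_i = ln(ln(visc_i + 0.8)) and the fractions sum to 1, blend VBI directly: visc = exp(exp(VBI_blend)) - 0.8
VBI_1 = ln(ln(32.8 + 0.8)) = 1.2569
VBI_2 = ln(ln(128 + 0.8)) = 1.58068
VBI_blend = 0.36 * 1.2569 + 0.64 * 1.58068 = 1.46412
visc_blend = exp(exp(1.46412)) - 0.8 = 74.67

74.67 cSt


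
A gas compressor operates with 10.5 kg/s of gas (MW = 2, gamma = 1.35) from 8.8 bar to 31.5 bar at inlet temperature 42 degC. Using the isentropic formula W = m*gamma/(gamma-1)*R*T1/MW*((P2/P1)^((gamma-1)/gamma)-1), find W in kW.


Isentropic work: W = m*(gamma/(gamma-1))*(R*T1/MW)*((P2/P1)^((gamma-1)/gamma) - 1)
T1 = 42 + 273.15 = 315.15 K
Pressure ratio = 31.5 / 8.8 = 3.57955
Exponent = (1.35 - 1)/1.35 = 0.259259
(P2/P1)^exp - 1 = 3.57955^0.259259 - 1 = 0.391826
W = 10.5 * 1.35 / 0.35 * 8.314 * 315.15 / 2 * 0.391826 = 20790

20790 kW


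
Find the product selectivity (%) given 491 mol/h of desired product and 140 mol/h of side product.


Selectivity = desired / (desired + undesired) * 100
Total products = 491 + 140 = 631 mol/h
S = 491 / 631 * 100
= 0.7781 * 100
= 77.81 %

77.81 %


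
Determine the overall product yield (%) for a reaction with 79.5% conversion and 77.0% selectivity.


Overall yield = conversion (%) * selectivity (%) / 100
Conversion = 79.5%, Selectivity = 77.0%
Y = 79.5 * 77.0 / 100
= 61.215 %

61.215 %


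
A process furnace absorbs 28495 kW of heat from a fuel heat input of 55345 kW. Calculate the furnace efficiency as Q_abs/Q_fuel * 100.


Furnace efficiency = Q_absorbed / Q_fuel * 100
= 28495 / 55345 * 100 = 51.49

51.49 %


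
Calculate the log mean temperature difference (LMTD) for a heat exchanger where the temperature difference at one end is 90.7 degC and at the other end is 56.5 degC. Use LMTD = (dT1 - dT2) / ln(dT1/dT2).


LMTD = (dT1 - dT2) / ln(dT1/dT2)
= (90.7 - 56.5) / ln(90.7 / 56.5) = 34.2 / 0.473317 = 72.26

72.26 degC


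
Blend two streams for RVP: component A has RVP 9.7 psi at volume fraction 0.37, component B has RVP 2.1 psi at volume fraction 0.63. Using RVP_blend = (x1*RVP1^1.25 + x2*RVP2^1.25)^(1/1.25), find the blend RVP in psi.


Chevron index: RVP_blend = (sum xi*RVPi^1.25)^(1/1.25)
RVP^1.25 terms: 0.37 * 9.7^1.25 + 0.63 * 2.1^1.25 = 7.92646
RVP_blend = 7.92646^(1/1.25) = 5.239

5.239 psi


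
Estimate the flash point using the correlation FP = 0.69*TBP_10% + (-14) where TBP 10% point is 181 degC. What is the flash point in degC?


FP = 0.69 * 181 + (-14) = 110.89

110.89 degC


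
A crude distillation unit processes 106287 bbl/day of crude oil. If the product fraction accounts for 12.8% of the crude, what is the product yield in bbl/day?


Crude throughput = 106287 bbl/day
Fraction yield = 12.8%
yield = throughput * fraction / 100
yield = 106287 * 12.8 / 100 = 13604.736

13604.736 bbl/day


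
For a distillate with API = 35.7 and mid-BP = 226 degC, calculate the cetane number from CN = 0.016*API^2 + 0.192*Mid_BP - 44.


CN = 0.016 * 35.7^2 + 0.192 * 226 - 44
CN = 20.39184 + 43.392 - 44 = 19.78384

19.78384


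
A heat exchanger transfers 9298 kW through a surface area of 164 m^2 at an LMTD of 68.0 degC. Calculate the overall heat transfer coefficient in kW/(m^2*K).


From Q = U*A*LMTD, U = Q / (A * LMTD)
U = 9298 / (164 * 68.0) = 9298 / 11152 = 0.8338

0.8338 kW/(m^2*K)


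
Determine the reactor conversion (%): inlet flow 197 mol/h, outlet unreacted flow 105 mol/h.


X = (F_in - F_out) / F_in * 100
Moles reacted = 197 - 105 = 92
X = 92 / 197 * 100
= 0.4670 * 100
= 46.70 %

46.70 %


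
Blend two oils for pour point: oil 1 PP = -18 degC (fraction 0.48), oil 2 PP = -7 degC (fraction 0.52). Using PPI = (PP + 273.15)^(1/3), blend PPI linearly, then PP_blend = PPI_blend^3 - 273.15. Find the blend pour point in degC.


PPI_1 = (-18 + 273.15)^(1/3) = 6.342569
PPI_2 = (-7 + 273.15)^(1/3) = 6.432436
PPI_blend = 0.48 * 6.342569 + 0.52 * 6.432436 = 6.3893
PP_blend = 6.3893^3 - 273.15 = 260.8314 - 273.15 = -12.32

-12.32 degC


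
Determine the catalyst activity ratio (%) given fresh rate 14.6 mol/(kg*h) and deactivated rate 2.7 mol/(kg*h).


Activity (%) = (rate_used / rate_fresh) * 100
rate_used = 2.7, rate_fresh = 14.6
= (2.7 / 14.6) * 100
= 0.1849 * 100 = 18.49

18.49 %


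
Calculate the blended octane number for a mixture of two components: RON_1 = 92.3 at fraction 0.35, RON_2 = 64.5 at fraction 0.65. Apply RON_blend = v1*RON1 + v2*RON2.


Linear blending: RON_blend = sum(vi * RONi)
Contribution 1: 0.35 * 92.3 = 32.305
Contribution 2: 0.65 * 64.5 = 41.925
RON_blend = 32.305 + 41.925 = 74.23

74.23


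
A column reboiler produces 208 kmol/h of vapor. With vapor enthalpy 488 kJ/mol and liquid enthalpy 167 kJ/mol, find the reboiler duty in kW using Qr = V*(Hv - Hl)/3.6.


Qr = 208 * (488 - 167) / 3.6 = 208 * 321 / 3.6 = 18550

18550 kW


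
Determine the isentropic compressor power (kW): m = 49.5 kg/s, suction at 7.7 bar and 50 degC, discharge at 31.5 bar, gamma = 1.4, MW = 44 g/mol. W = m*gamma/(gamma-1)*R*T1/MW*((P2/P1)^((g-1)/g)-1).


Isentropic work: W = m*(gamma/(gamma-1))*(R*T1/MW)*((P2/P1)^((gamma-1)/gamma) - 1)
T1 = 50 + 273.15 = 323.15 K
Pressure ratio = 31.5 / 7.7 = 4.09091
Exponent = (1.4 - 1)/1.4 = 0.285714
(P2/P1)^exp - 1 = 4.09091^0.285714 - 1 = 0.495566
W = 49.5 * 1.4 / 0.4 * 8.314 * 323.15 / 44 * 0.495566 = 5242

5242 kW


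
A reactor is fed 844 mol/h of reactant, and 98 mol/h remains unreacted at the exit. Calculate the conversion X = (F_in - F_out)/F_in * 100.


X = (F_in - F_out) / F_in * 100
Moles reacted = 844 - 98 = 746
X = 746 / 844 * 100
= 0.8839 * 100
= 88.39 %

88.39 %


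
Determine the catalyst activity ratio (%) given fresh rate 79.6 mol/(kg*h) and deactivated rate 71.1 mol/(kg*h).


Activity (%) = (rate_used / rate_fresh) * 100
rate_used = 71.1, rate_fresh = 79.6
= (71.1 / 79.6) * 100
= 0.8932 * 100 = 89.32

89.32 %


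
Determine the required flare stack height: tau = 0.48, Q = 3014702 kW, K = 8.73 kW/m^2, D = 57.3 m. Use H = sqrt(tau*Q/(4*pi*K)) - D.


tau*Q/(4*pi*K) = 0.48 * 3014702 / (4 * pi * 8.73) = 13190.5
sqrt(13190.5) = 114.85
H = 114.85 - 57.3 = 57.55

57.55 m


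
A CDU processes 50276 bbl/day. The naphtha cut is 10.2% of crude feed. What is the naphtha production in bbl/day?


Crude throughput = 50276 bbl/day
Fraction yield = 10.2%
yield = throughput * fraction / 100
yield = 50276 * 10.2 / 100 = 5128.152

5128.152 bbl/day


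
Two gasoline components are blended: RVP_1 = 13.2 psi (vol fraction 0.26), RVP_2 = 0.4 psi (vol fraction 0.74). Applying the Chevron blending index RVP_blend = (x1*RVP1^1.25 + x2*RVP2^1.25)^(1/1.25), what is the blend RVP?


Chevron index: RVP_blend = (sum xi*RVPi^1.25)^(1/1.25)
RVP^1.25 terms: 0.26 * 13.2^1.25 + 0.74 * 0.4^1.25 = 6.7771
RVP_blend = 6.7771^(1/1.25) = 4.622

4.622 psi


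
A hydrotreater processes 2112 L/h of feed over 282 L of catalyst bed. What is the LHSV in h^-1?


LHSV = volumetric feed rate / catalyst volume
= 2112 L/h / 282 L
= 7.489 h^-1

7.489 h^-1


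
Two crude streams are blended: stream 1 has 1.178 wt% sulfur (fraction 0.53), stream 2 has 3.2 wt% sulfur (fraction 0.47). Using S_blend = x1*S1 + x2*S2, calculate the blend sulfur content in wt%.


Linear sulfur blending: S_blend = x1*S1 + x2*S2
Contribution 1: 0.53 * 1.178 = 0.62434 wt%
Contribution 2: 0.47 * 3.2 = 1.504 wt%
S_blend = 0.62434 + 1.504 = 2.12834

2.12834 wt%


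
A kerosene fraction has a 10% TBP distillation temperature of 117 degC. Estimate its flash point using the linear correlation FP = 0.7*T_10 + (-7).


FP = 0.7 * 117 + (-7) = 74.9

74.9 degC


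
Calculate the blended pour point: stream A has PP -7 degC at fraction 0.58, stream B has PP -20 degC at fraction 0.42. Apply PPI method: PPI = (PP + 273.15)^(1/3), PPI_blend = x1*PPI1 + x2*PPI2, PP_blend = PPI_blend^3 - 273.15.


PPI_1 = (-7 + 273.15)^(1/3) = 6.432436
PPI_2 = (-20 + 273.15)^(1/3) = 6.325953
PPI_blend = 0.58 * 6.432436 + 0.42 * 6.325953 = 6.387713
PP_blend = 6.387713^3 - 273.15 = 260.6371 - 273.15 = -12.51

-12.51 degC


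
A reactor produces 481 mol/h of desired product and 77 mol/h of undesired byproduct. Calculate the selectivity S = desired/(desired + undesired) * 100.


Selectivity = desired / (desired + undesired) * 100
Total products = 481 + 77 = 558 mol/h
S = 481 / 558 * 100
= 0.8620 * 100
= 86.20 %

86.20 %


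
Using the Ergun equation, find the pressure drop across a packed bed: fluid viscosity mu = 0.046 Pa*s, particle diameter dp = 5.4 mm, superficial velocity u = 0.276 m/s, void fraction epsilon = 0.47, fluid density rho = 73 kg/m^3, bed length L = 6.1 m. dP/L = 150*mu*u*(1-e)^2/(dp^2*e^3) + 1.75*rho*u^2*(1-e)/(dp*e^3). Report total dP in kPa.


dp = 5.4 mm = 0.0054 m
Viscous term = 150*0.046*0.276*(1-0.47)^2 / (0.0054^2*0.47^3) = 176697
Inertial term = 1.75*73*0.276^2*(1-0.47) / (0.0054*0.47^3) = 9199.57
dP/L = 176697 + 9199.57 = 185897 Pa/m
dP = 185897 * 6.1 / 1000 = 1134 kPa

1134 kPa


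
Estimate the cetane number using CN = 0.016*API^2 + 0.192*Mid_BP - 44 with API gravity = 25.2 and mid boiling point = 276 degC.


CN = 0.016 * 25.2^2 + 0.192 * 276 - 44
CN = 10.16064 + 52.992 - 44 = 19.15264

19.15264


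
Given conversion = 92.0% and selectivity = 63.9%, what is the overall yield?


Overall yield = conversion (%) * selectivity (%) / 100
Conversion = 92.0%, Selectivity = 63.9%
Y = 92.0 * 63.9 / 100
= 58.788 %

58.788 %


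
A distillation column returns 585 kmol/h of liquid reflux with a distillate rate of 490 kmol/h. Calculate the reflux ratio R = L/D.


Reflux ratio definition: R = L / D (liquid returned / distillate withdrawn)
L = 585 kmol/h, D = 490 kmol/h
R = 585 / 490 = 1.194

1.194


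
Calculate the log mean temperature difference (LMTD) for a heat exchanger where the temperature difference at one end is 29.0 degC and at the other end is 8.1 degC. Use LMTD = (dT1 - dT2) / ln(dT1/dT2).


LMTD = (dT1 - dT2) / ln(dT1/dT2)
= (29.0 - 8.1) / ln(29.0 / 8.1) = 20.9 / 1.27543 = 16.39

16.39 degC


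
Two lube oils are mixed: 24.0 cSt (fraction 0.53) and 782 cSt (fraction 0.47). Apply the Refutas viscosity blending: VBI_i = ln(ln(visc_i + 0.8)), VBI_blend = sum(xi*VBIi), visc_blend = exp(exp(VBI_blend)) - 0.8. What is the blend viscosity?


Refutas method: VBN_i = 14.534*ln(ln(visc_i + 0.8)) + 10.975, blended linearly by mass fraction; since VBN is linear in VBI_i = ln(ln(visc_i + 0.8)) and the fractions sum to 1, blend VBI directly: visc = exp(exp(VBI_blend)) - 0.8
VBI_1 = ln(ln(24.0 + 0.8)) = 1.16653
VBI_2 = ln(ln(782 + 0.8)) = 1.89655
VBI_blend = 0.53 * 1.16653 + 0.47 * 1.89655 = 1.50964
visc_blend = exp(exp(1.50964)) - 0.8 = 91.51

91.51 cSt


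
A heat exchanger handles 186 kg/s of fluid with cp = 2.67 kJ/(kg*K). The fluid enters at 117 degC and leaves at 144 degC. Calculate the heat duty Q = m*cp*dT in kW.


Q = m_dot * cp * delta_T
delta_T = 144 - 117 = 27 K
Q = 186 * 2.67 * 27
= 496.62 * 27
= 13408.74 kW

13408.74 kW


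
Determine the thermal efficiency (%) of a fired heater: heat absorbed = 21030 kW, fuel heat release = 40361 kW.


Furnace efficiency = Q_absorbed / Q_fuel * 100
= 21030 / 40361 * 100 = 52.10

52.10 %


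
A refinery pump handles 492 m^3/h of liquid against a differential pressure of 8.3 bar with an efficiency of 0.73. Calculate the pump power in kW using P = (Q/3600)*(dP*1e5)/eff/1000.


Q = 492 / 3600 = 0.136667 m^3/s
P = 0.136667 * (8.3 * 1e5) / 0.73 / 1000 = 155.4

155.4 kW


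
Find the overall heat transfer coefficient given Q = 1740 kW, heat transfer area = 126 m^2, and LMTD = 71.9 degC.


From Q = U*A*LMTD, U = Q / (A * LMTD)
U = 1740 / (126 * 71.9) = 1740 / 9059.4 = 0.1921

0.1921 kW/(m^2*K)


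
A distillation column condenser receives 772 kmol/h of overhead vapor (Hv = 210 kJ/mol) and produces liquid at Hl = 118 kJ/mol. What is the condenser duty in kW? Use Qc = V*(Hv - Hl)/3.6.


Qc = 772 * (210 - 118) / 3.6 = 772 * 92 / 3.6 = 19730

19730 kW


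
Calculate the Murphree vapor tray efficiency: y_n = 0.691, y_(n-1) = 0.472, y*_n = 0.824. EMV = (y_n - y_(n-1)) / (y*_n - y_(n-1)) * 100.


Murphree vapor efficiency: EMV = (y_n - y_(n-1)) / (y*_n - y_(n-1)) * 100
EMV = (0.691 - 0.472) / (0.824 - 0.472) * 100 = 0.219 / 0.352 * 100 = 62.22

62.22 %


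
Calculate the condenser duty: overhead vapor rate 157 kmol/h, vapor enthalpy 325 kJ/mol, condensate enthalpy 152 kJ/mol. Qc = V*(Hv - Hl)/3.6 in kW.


Qc = 157 * (325 - 152) / 3.6 = 157 * 173 / 3.6 = 7545

7545 kW


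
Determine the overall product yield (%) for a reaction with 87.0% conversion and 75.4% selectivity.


Overall yield = conversion (%) * selectivity (%) / 100
Conversion = 87.0%, Selectivity = 75.4%
Y = 87.0 * 75.4 / 100
= 65.598 %

65.598 %


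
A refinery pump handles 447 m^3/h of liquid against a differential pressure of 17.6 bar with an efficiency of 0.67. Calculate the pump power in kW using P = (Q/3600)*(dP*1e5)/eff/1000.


Q = 447 / 3600 = 0.124167 m^3/s
P = 0.124167 * (17.6 * 1e5) / 0.67 / 1000 = 326.2

326.2 kW


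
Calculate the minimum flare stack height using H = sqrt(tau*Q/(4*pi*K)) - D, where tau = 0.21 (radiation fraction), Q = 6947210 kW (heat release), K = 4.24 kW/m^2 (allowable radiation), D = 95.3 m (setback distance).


tau*Q/(4*pi*K) = 0.21 * 6947210 / (4 * pi * 4.24) = 27381.3
sqrt(27381.3) = 165.473
H = 165.473 - 95.3 = 70.17

70.17 m


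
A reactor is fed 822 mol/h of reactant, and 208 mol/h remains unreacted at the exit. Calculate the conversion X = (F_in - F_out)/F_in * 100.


X = (F_in - F_out) / F_in * 100
Moles reacted = 822 - 208 = 614
X = 614 / 822 * 100
= 0.7470 * 100
= 74.70 %

74.70 %


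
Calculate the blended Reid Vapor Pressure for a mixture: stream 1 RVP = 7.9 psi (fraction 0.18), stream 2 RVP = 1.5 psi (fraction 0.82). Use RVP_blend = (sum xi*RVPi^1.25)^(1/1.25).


Chevron index: RVP_blend = (sum xi*RVPi^1.25)^(1/1.25)
RVP^1.25 terms: 0.18 * 7.9^1.25 + 0.82 * 1.5^1.25 = 3.74522
RVP_blend = 3.74522^(1/1.25) = 2.876

2.876 psi


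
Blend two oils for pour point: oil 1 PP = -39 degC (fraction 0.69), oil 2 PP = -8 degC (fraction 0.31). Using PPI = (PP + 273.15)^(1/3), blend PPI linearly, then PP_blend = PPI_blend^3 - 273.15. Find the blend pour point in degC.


PPI_1 = (-39 + 273.15)^(1/3) = 6.163557
PPI_2 = (-8 + 273.15)^(1/3) = 6.42437
PPI_blend = 0.69 * 6.163557 + 0.31 * 6.42437 = 6.244409
PP_blend = 6.244409^3 - 273.15 = 243.486 - 273.15 = -29.66

-29.66 degC


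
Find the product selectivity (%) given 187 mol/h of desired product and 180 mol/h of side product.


Selectivity = desired / (desired + undesired) * 100
Total products = 187 + 180 = 367 mol/h
S = 187 / 367 * 100
= 0.5095 * 100
= 50.95 %

50.95 %


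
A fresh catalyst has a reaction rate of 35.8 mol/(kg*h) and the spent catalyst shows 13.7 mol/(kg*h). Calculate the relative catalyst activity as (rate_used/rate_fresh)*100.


Activity (%) = (rate_used / rate_fresh) * 100
rate_used = 13.7, rate_fresh = 35.8
= (13.7 / 35.8) * 100
= 0.3827 * 100 = 38.27

38.27 %


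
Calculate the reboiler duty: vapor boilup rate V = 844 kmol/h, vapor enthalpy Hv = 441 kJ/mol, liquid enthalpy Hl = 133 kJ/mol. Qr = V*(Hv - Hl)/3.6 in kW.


Qr = 844 * (441 - 133) / 3.6 = 844 * 308 / 3.6 = 72210

72210 kW


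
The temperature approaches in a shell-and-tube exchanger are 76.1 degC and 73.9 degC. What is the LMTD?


LMTD = (dT1 - dT2) / ln(dT1/dT2)
= (76.1 - 73.9) / ln(76.1 / 73.9) = 2.2 / 0.0293354 = 74.99

74.99 degC


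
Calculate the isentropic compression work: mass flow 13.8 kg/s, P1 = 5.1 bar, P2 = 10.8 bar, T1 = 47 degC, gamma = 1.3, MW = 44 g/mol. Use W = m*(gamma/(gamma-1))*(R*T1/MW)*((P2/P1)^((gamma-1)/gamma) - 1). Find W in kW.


Isentropic work: W = m*(gamma/(gamma-1))*(R*T1/MW)*((P2/P1)^((gamma-1)/gamma) - 1)
T1 = 47 + 273.15 = 320.15 K
Pressure ratio = 10.8 / 5.1 = 2.11765
Exponent = (1.3 - 1)/1.3 = 0.230769
(P2/P1)^exp - 1 = 2.11765^0.230769 - 1 = 0.189042
W = 13.8 * 1.3 / 0.3 * 8.314 * 320.15 / 44 * 0.189042 = 683.9

683.9 kW


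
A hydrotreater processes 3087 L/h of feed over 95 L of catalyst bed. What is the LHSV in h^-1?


LHSV = volumetric feed rate / catalyst volume
= 3087 L/h / 95 L
= 32.49 h^-1

32.49 h^-1


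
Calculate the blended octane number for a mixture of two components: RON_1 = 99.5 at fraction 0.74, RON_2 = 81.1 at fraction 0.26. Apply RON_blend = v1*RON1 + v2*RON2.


Linear blending: RON_blend = sum(vi * RONi)
Contribution 1: 0.74 * 99.5 = 73.63
Contribution 2: 0.26 * 81.1 = 21.086
RON_blend = 73.63 + 21.086 = 94.716

94.716


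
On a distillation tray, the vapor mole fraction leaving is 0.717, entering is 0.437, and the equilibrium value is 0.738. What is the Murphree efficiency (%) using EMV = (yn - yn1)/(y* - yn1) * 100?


Murphree vapor efficiency: EMV = (y_n - y_(n-1)) / (y*_n - y_(n-1)) * 100
EMV = (0.717 - 0.437) / (0.738 - 0.437) * 100 = 0.28 / 0.301 * 100 = 93.02

93.02 %


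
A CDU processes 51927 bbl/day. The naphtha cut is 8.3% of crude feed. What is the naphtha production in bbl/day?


Crude throughput = 51927 bbl/day
Fraction yield = 8.3%
yield = throughput * fraction / 100
yield = 51927 * 8.3 / 100 = 4309.941

4309.941 bbl/day


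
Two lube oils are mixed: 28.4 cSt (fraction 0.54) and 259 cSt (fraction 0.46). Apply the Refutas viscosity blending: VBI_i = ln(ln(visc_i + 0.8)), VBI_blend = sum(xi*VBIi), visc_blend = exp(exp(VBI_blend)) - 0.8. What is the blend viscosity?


Refutas method: VBN_i = 14.534*ln(ln(visc_i + 0.8)) + 10.975, blended linearly by mass fraction; since VBN is linear in VBI_i = ln(ln(visc_i + 0.8)) and the fractions sum to 1, blend VBI directly: visc = exp(exp(VBI_blend)) - 0.8
VBI_1 = ln(ln(28.4 + 0.8)) = 1.21615
VBI_2 = ln(ln(259 + 0.8)) = 1.71558
VBI_blend = 0.54 * 1.21615 + 0.46 * 1.71558 = 1.44589
visc_blend = exp(exp(1.44589)) - 0.8 = 69.00

69.00 cSt


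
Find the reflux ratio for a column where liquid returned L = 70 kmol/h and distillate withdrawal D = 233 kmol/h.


Reflux ratio definition: R = L / D (liquid returned / distillate withdrawn)
L = 70 kmol/h, D = 233 kmol/h
R = 70 / 233 = 0.3004

0.3004


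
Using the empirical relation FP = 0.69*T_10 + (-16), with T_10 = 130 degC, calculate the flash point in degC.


FP = 0.69 * 130 + (-16) = 73.7

73.7 degC


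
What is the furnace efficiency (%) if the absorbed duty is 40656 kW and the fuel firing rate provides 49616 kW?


Furnace efficiency = Q_absorbed / Q_fuel * 100
= 40656 / 49616 * 100 = 81.94

81.94 %


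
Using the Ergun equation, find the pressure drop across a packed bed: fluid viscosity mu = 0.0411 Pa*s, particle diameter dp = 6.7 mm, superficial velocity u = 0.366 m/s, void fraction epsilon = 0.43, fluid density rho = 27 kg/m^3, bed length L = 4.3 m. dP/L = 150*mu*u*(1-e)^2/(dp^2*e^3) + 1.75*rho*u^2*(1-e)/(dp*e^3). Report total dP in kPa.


dp = 6.7 mm = 0.0067 m
Viscous term = 150*0.0411*0.366*(1-0.43)^2 / (0.0067^2*0.43^3) = 205404
Inertial term = 1.75*27*0.366^2*(1-0.43) / (0.0067*0.43^3) = 6772.65
dP/L = 205404 + 6772.65 = 212177 Pa/m
dP = 212177 * 4.3 / 1000 = 912.4 kPa

912.4 kPa


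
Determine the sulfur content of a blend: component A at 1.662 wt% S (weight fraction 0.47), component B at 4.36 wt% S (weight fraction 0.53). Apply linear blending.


Linear sulfur blending: S_blend = x1*S1 + x2*S2
Contribution 1: 0.47 * 1.662 = 0.78114 wt%
Contribution 2: 0.53 * 4.36 = 2.3108 wt%
S_blend = 0.78114 + 2.3108 = 3.09194

3.09194 wt%


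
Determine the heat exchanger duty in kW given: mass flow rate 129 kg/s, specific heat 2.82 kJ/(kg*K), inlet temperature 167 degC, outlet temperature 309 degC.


Q = m_dot * cp * delta_T
delta_T = 309 - 167 = 142 K
Q = 129 * 2.82 * 142
= 363.78 * 142
= 51656.76 kW

51656.76 kW


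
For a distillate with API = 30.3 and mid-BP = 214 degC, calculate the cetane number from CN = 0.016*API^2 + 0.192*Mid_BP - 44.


CN = 0.016 * 30.3^2 + 0.192 * 214 - 44
CN = 14.68944 + 41.088 - 44 = 11.77744

11.77744


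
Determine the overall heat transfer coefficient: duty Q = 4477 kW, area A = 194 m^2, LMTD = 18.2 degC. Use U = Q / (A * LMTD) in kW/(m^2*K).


From Q = U*A*LMTD, U = Q / (A * LMTD)
U = 4477 / (194 * 18.2) = 4477 / 3530.8 = 1.268

1.268 kW/(m^2*K)


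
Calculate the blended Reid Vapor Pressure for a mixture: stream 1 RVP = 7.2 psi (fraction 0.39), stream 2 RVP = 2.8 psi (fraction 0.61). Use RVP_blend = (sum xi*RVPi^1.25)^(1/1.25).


Chevron index: RVP_blend = (sum xi*RVPi^1.25)^(1/1.25)
RVP^1.25 terms: 0.39 * 7.2^1.25 + 0.61 * 2.8^1.25 = 6.80912
RVP_blend = 6.80912^(1/1.25) = 4.640

4.640 psi


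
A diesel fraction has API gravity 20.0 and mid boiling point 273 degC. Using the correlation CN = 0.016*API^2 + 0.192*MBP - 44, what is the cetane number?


CN = 0.016 * 20.0^2 + 0.192 * 273 - 44
CN = 6.4 + 52.416 - 44 = 14.816

14.816


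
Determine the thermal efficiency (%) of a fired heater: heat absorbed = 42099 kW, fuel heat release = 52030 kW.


Furnace efficiency = Q_absorbed / Q_fuel * 100
= 42099 / 52030 * 100 = 80.91

80.91 %


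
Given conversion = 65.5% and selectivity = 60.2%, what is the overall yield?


Overall yield = conversion (%) * selectivity (%) / 100
Conversion = 65.5%, Selectivity = 60.2%
Y = 65.5 * 60.2 / 100
= 39.431 %

39.431 %


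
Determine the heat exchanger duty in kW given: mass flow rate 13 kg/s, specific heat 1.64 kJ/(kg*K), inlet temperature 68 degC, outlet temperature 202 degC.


Q = m_dot * cp * delta_T
delta_T = 202 - 68 = 134 K
Q = 13 * 1.64 * 134
= 21.32 * 134
= 2856.88 kW

2856.88 kW


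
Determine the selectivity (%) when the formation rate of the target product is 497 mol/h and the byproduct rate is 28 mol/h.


Selectivity = desired / (desired + undesired) * 100
Total products = 497 + 28 = 525 mol/h
S = 497 / 525 * 100
= 0.9467 * 100
= 94.67 %

94.67 %


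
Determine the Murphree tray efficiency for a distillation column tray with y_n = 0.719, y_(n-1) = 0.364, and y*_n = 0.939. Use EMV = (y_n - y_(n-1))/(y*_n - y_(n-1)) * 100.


Murphree vapor efficiency: EMV = (y_n - y_(n-1)) / (y*_n - y_(n-1)) * 100
EMV = (0.719 - 0.364) / (0.939 - 0.364) * 100 = 0.355 / 0.575 * 100 = 61.74

61.74 %


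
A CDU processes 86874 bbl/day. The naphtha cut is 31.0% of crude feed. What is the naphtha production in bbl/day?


Crude throughput = 86874 bbl/day
Fraction yield = 31.0%
yield = throughput * fraction / 100
yield = 86874 * 31.0 / 100 = 26930.94

26930.94 bbl/day


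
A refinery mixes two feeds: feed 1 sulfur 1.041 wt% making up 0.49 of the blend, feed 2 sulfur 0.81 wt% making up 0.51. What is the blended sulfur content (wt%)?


Linear sulfur blending: S_blend = x1*S1 + x2*S2
Contribution 1: 0.49 * 1.041 = 0.51009 wt%
Contribution 2: 0.51 * 0.81 = 0.4131 wt%
S_blend = 0.51009 + 0.4131 = 0.92319

0.92319 wt%


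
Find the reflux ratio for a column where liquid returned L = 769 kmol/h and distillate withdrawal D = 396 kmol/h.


Reflux ratio definition: R = L / D (liquid returned / distillate withdrawn)
L = 769 kmol/h, D = 396 kmol/h
R = 769 / 396 = 1.942

1.942


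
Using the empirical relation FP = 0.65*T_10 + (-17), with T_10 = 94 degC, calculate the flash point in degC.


FP = 0.65 * 94 + (-17) = 44.1

44.1 degC


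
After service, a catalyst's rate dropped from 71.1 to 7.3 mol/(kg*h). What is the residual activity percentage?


Activity (%) = (rate_used / rate_fresh) * 100
rate_used = 7.3, rate_fresh = 71.1
= (7.3 / 71.1) * 100
= 0.1027 * 100 = 10.27

10.27 %


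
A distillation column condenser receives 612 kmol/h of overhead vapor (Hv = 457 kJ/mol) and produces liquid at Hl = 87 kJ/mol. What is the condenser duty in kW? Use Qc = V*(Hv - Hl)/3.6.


Qc = 612 * (457 - 87) / 3.6 = 612 * 370 / 3.6 = 62900

62900 kW


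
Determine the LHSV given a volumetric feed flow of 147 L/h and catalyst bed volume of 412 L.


LHSV = volumetric feed rate / catalyst volume
= 147 L/h / 412 L
= 0.3568 h^-1

0.3568 h^-1


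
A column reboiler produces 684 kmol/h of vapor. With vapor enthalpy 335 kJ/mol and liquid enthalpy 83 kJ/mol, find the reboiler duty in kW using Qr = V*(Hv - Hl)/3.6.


Qr = 684 * (335 - 83) / 3.6 = 684 * 252 / 3.6 = 47880

47880 kW


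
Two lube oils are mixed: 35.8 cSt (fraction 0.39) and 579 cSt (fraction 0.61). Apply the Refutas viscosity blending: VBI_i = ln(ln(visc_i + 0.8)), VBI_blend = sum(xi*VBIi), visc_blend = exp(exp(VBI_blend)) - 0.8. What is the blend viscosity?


Refutas method: VBN_i = 14.534*ln(ln(visc_i + 0.8)) + 10.975, blended linearly by mass fraction; since VBN is linear in VBI_i = ln(ln(visc_i + 0.8)) and the fractions sum to 1, blend VBI directly: visc = exp(exp(VBI_blend)) - 0.8
VBI_1 = ln(ln(35.8 + 0.8)) = 1.28095
VBI_2 = ln(ln(579 + 0.8)) = 1.85045
VBI_blend = 0.39 * 1.28095 + 0.61 * 1.85045 = 1.62834
visc_blend = exp(exp(1.62834)) - 0.8 = 162.5

162.5 cSt


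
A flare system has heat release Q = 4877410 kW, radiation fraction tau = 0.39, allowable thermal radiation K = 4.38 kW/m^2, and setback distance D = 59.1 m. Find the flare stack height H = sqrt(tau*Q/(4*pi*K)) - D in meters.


tau*Q/(4*pi*K) = 0.39 * 4877410 / (4 * pi * 4.38) = 34559.7
sqrt(34559.7) = 185.902
H = 185.902 - 59.1 = 126.8

126.8 m


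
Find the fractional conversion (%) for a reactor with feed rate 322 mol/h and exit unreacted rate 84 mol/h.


X = (F_in - F_out) / F_in * 100
Moles reacted = 322 - 84 = 238
X = 238 / 322 * 100
= 0.7391 * 100
= 73.91 %

73.91 %


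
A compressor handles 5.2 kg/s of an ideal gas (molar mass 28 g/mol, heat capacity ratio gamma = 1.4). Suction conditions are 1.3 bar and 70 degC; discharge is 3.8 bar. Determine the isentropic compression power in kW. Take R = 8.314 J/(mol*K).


Isentropic work: W = m*(gamma/(gamma-1))*(R*T1/MW)*((P2/P1)^((gamma-1)/gamma) - 1)
T1 = 70 + 273.15 = 343.15 K
Pressure ratio = 3.8 / 1.3 = 2.92308
Exponent = (1.4 - 1)/1.4 = 0.285714
(P2/P1)^exp - 1 = 2.92308^0.285714 - 1 = 0.358618
W = 5.2 * 1.4 / 0.4 * 8.314 * 343.15 / 28 * 0.358618 = 665.0

665.0 kW
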